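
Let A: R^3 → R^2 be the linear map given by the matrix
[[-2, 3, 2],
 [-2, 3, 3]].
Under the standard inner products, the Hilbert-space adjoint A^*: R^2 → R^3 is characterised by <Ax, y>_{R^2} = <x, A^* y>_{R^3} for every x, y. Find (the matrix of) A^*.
A^* = A^T =
[[-2, -2],
 [3, 3],
 [2, 3]]

For real matrices with standard dot products, the defining identity <Ax, y> = <x, A^* y> gives (Ax)^T y = x^T (A^*) y, i.e. x^T A^T y = x^T (A^*) y. Since this holds for all x, y, we must have A^* = A^T. Therefore
A^* =
[[-2, -2],
 [3, 3],
 [2, 3]].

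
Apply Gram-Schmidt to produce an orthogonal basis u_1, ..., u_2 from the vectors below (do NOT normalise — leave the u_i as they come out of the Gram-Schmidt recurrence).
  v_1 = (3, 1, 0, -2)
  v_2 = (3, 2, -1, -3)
Orthogonal basis:
  u_1 = (3, 1, 0, -2)
  u_2 = (-9/14, 11/14, -1, -4/7)

Apply the Gram-Schmidt recurrence
  u_1 = v_1
  u_i = v_i − Σ_{j<i} ((v_i · u_j) / (u_j · u_j)) · u_j.

Step by step this gives:
  u_1 = (3, 1, 0, -2)
  u_2 = (-9/14, 11/14, -1, -4/7)

Orthogonality check:
  u_2 · u_1 = 0 (should be 0)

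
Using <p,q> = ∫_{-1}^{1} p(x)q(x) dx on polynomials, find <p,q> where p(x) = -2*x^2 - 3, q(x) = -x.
<p,q> = 0

Expand the product: p(x)·q(x) = 2*x^3 + 3*x.
∫_{-1}^{1} of each monomial x^k gives [2/(k+1) if k even, 0 if k odd]. Integrating term-by-term (or equivalently evaluating the antiderivative F(x) = x^4/2 + 3*x^2/2 at the endpoints):
  F(1) − F(−1) = 2 − (2) = 0.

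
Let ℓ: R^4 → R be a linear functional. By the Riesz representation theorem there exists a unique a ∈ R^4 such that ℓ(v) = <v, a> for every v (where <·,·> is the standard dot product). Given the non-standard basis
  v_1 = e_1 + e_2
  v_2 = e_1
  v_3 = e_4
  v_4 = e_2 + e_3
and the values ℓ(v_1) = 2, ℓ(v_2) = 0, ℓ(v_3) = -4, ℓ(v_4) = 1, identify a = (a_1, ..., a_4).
a = (0, 2, -1, -4)

Write a = (a_1, ..., a_4) in the standard basis. For each basis vector v_i, ℓ(v_i) = <v_i, a> is a linear equation in the a_j's. Collect the n equations into a matrix system V a = ℓ, where row i of V is v_i (expressed in the standard basis). Since V is invertible (lower-triangular with 1s on the diagonal, up to permutation), solve by back-substitution:
  V =
[[1, 1, 0, 0],
 [1, 0, 0, 0],
 [0, 0, 0, 1],
 [0, 1, 1, 0]]
  V a = (2, 0, -4, 1)
Solving gives a = (0, 2, -1, -4).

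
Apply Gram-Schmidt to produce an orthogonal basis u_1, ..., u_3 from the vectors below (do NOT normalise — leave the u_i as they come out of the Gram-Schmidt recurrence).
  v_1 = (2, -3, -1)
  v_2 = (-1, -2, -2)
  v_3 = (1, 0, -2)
Orthogonal basis:
  u_1 = (2, -3, -1)
  u_2 = (-13/7, -5/7, -11/7)
  u_3 = (4/5, 1, -7/5)

Apply the Gram-Schmidt recurrence
  u_1 = v_1
  u_i = v_i − Σ_{j<i} ((v_i · u_j) / (u_j · u_j)) · u_j.

Step by step this gives:
  u_1 = (2, -3, -1)
  u_2 = (-13/7, -5/7, -11/7)
  u_3 = (4/5, 1, -7/5)

Orthogonality check:
  u_2 · u_1 = 0 (should be 0)
  u_3 · u_1 = 0 (should be 0)
  u_3 · u_2 = 0 (should be 0)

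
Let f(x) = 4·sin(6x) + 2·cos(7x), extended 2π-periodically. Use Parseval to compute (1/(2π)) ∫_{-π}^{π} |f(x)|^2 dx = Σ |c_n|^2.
Σ |c_n|^2 = 10

Expand |f|^2 and use orthogonality of {sin(nx), cos(mx)} on [-π, π]:
  ∫_{-π}^{π} sin(nx)^2 dx = π, ∫ cos(mx)^2 dx = π, and cross terms integrate to 0.
So ∫_{-π}^{π} f(x)^2 dx = 4^2 · π + 2^2 · π = (16 + 4)π.
Divide by 2π: (16 + 4)/2 = 10.
By Parseval, this equals Σ |c_n|^2.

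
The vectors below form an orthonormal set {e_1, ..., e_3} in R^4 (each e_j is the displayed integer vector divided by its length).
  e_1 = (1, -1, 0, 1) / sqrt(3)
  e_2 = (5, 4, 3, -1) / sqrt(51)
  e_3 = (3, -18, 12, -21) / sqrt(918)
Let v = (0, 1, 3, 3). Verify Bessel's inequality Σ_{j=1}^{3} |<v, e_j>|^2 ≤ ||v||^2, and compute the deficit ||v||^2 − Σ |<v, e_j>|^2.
Σ |<v, e_j>|^2 = 11/2; ||v||^2 = 19; deficit = 27/2

Write each e_j = u_j / sqrt(<u_j, u_j>) where u_j is the displayed integer vector. Then <v, e_j> = <v, u_j> / sqrt(<u_j, u_j>), so |<v, e_j>|^2 = <v, u_j>^2 / <u_j, u_j>.
Coefficients: <v, e_1> = 2/sqrt(3), <v, e_2> = 10/sqrt(51), <v, e_3> = -45/sqrt(918).
Square and sum: Σ |<v, e_j>|^2 = 11/2.
Compute ||v||^2 = v·v = 19.
Deficit = 19 − 11/2 = 27/2 ≥ 0, confirming Bessel's inequality. (The deficit equals ||v − Σ <v,e_j> e_j||^2, the squared distance from v to span{e_j}.)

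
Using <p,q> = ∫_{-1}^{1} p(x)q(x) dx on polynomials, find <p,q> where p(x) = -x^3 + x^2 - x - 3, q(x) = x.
<p,q> = -16/15

Expand the product: p(x)·q(x) = -x^4 + x^3 - x^2 - 3*x.
∫_{-1}^{1} of each monomial x^k gives [2/(k+1) if k even, 0 if k odd]. Integrating term-by-term (or equivalently evaluating the antiderivative F(x) = -x^5/5 + x^4/4 - x^3/3 - 3*x^2/2 at the endpoints):
  F(1) − F(−1) = -107/60 − (-43/60) = -16/15.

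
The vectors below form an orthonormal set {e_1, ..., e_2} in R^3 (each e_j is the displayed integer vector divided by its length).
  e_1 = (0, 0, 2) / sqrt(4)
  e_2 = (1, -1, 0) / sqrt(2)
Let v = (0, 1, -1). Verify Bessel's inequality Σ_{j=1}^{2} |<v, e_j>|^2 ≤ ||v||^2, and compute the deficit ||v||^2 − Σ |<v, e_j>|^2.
Σ |<v, e_j>|^2 = 3/2; ||v||^2 = 2; deficit = 1/2

Write each e_j = u_j / sqrt(<u_j, u_j>) where u_j is the displayed integer vector. Then <v, e_j> = <v, u_j> / sqrt(<u_j, u_j>), so |<v, e_j>|^2 = <v, u_j>^2 / <u_j, u_j>.
Coefficients: <v, e_1> = -2/sqrt(4), <v, e_2> = -1/sqrt(2).
Square and sum: Σ |<v, e_j>|^2 = 3/2.
Compute ||v||^2 = v·v = 2.
Deficit = 2 − 3/2 = 1/2 ≥ 0, confirming Bessel's inequality. (The deficit equals ||v − Σ <v,e_j> e_j||^2, the squared distance from v to span{e_j}.)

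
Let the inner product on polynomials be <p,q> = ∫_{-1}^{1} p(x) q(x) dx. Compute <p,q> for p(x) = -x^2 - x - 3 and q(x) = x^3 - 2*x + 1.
<p,q> = -86/15

Expand the product: p(x)·q(x) = -x^5 - x^4 - x^3 + x^2 + 5*x - 3.
∫_{-1}^{1} of each monomial x^k gives [2/(k+1) if k even, 0 if k odd]. Integrating term-by-term (or equivalently evaluating the antiderivative F(x) = -x^6/6 - x^5/5 - x^4/4 + x^3/3 + 5*x^2/2 - 3*x at the endpoints):
  F(1) − F(−1) = -47/60 − (99/20) = -86/15.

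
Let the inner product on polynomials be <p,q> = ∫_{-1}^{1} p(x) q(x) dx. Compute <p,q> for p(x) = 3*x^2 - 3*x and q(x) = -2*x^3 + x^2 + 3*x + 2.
<p,q> = 8/5

Expand the product: p(x)·q(x) = -6*x^5 + 9*x^4 + 6*x^3 - 3*x^2 - 6*x.
∫_{-1}^{1} of each monomial x^k gives [2/(k+1) if k even, 0 if k odd]. Integrating term-by-term (or equivalently evaluating the antiderivative F(x) = -x^6 + 9*x^5/5 + 3*x^4/2 - x^3 - 3*x^2 at the endpoints):
  F(1) − F(−1) = -17/10 − (-33/10) = 8/5.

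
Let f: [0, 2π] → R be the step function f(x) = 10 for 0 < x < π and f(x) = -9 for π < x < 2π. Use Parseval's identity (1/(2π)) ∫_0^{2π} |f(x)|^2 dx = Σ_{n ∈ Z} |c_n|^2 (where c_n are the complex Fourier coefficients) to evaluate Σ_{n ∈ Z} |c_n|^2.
Σ |c_n|^2 = 181/2

Parseval equates the L^2 energy of f (normalised by 1/(2π)) with the ℓ^2 sum of its Fourier coefficients: (1/(2π)) ∫_0^{2π} |f|^2 = Σ |c_n|^2.
Compute the left side: (1/(2π)) [∫_0^π 10^2 dx + ∫_π^{2π} (-9)^2 dx] = (1/(2π)) · (100π + 81π) = (100 + 81)/2 = 181/2.
So Σ_{n ∈ Z} |c_n|^2 = 181/2.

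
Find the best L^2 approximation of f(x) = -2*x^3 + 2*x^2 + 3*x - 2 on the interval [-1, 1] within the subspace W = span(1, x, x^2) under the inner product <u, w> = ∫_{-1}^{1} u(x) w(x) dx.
g(x) = 2*x^2 + 9*x/5 - 2

The best approximation g ∈ W is the orthogonal projection of f onto W. Writing g = a_0 + a_1 x + a_2 x^2, the coefficients solve the normal equations G · a = b where
  G_{ij} = <φ_i, φ_j> and b_i = <f, φ_i>, with φ_0 = 1, φ_1 = x, φ_2 = x^2.
G =
  [2, 0, 2/3]
  [0, 2/3, 0]
  [2/3, 0, 2/5],
b = (-8/3, 6/5, -8/15).
Solving gives a_0 = -2, a_1 = 9/5, a_2 = 2, so
  g(x) = 2*x^2 + 9*x/5 - 2.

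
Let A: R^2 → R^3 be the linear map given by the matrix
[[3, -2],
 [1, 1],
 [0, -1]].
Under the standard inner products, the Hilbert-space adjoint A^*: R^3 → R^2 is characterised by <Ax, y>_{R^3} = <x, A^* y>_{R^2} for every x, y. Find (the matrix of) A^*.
A^* = A^T =
[[3, 1, 0],
 [-2, 1, -1]]

For real matrices with standard dot products, the defining identity <Ax, y> = <x, A^* y> gives (Ax)^T y = x^T (A^*) y, i.e. x^T A^T y = x^T (A^*) y. Since this holds for all x, y, we must have A^* = A^T. Therefore
A^* =
[[3, 1, 0],
 [-2, 1, -1]].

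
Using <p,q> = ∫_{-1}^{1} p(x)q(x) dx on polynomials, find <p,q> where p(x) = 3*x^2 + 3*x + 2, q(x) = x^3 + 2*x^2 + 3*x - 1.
<p,q> = 94/15

Expand the product: p(x)·q(x) = 3*x^5 + 9*x^4 + 17*x^3 + 10*x^2 + 3*x - 2.
∫_{-1}^{1} of each monomial x^k gives [2/(k+1) if k even, 0 if k odd]. Integrating term-by-term (or equivalently evaluating the antiderivative F(x) = x^6/2 + 9*x^5/5 + 17*x^4/4 + 10*x^3/3 + 3*x^2/2 - 2*x at the endpoints):
  F(1) − F(−1) = 563/60 − (187/60) = 94/15.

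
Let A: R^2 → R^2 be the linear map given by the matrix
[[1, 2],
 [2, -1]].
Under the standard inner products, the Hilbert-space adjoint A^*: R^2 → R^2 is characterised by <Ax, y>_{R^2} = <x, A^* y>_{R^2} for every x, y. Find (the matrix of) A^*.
A^* = A^T =
[[1, 2],
 [2, -1]]

For real matrices with standard dot products, the defining identity <Ax, y> = <x, A^* y> gives (Ax)^T y = x^T (A^*) y, i.e. x^T A^T y = x^T (A^*) y. Since this holds for all x, y, we must have A^* = A^T. Therefore
A^* =
[[1, 2],
 [2, -1]].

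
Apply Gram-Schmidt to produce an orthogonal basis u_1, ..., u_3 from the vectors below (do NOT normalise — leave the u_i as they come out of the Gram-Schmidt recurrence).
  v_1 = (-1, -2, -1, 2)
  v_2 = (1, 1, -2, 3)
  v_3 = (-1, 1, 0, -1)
Orthogonal basis:
  u_1 = (-1, -2, -1, 2)
  u_2 = (3/2, 2, -3/2, 2)
  u_3 = (-28/25, 16/25, -12/25, -4/25)

Apply the Gram-Schmidt recurrence
  u_1 = v_1
  u_i = v_i − Σ_{j<i} ((v_i · u_j) / (u_j · u_j)) · u_j.

Step by step this gives:
  u_1 = (-1, -2, -1, 2)
  u_2 = (3/2, 2, -3/2, 2)
  u_3 = (-28/25, 16/25, -12/25, -4/25)

Orthogonality check:
  u_2 · u_1 = 0 (should be 0)
  u_3 · u_1 = 0 (should be 0)
  u_3 · u_2 = 0 (should be 0)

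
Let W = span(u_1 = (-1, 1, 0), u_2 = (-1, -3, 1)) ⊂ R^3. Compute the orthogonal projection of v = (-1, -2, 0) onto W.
proj_W(v) = (-5/6, -11/6, 2/3)

Set up U = [u_1 | ... | u_2] ∈ R^(3×2). The projector onto W = col(U) is P = U (U^T U)^(-1) U^T.
Compute U^T U =
  [2, -2]
  [-2, 11],
and U^T v = (-1, 7).
Solve U^T U · c = U^T v for the coefficients: c = (1/6, 2/3). The projection is proj_W(v) = U c.
Check: (v - proj_W(v)) · u_1 = 0  (should be 0).
Check: (v - proj_W(v)) · u_2 = 0  (should be 0).
Result: proj_W(v) = (-5/6, -11/6, 2/3).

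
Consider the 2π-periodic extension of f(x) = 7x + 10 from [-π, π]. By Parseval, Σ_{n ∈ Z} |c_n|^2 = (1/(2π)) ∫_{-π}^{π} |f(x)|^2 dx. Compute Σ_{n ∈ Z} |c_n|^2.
Σ |c_n|^2 = 49π^2/3 + 100

Expand and integrate term by term over [-π, π]:
  ∫ (7x)^2 dx = 49·(2π^3/3); ∫ 2·7·(10)·x dx = 0 (odd integrand); ∫ 10^2 dx = 100·2π.
So (1/(2π)) ∫_{-π}^{π} (7x + 10)^2 dx = 49π^2/3 + 100 = 49π^2/3 + 100.
Parseval ⇒ Σ |c_n|^2 = 49π^2/3 + 100.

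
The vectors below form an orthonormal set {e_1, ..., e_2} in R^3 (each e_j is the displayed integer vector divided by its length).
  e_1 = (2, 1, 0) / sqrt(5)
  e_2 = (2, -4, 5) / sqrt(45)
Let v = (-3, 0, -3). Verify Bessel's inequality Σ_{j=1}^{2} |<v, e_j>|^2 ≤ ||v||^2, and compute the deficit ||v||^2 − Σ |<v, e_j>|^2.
Σ |<v, e_j>|^2 = 17; ||v||^2 = 18; deficit = 1

Write each e_j = u_j / sqrt(<u_j, u_j>) where u_j is the displayed integer vector. Then <v, e_j> = <v, u_j> / sqrt(<u_j, u_j>), so |<v, e_j>|^2 = <v, u_j>^2 / <u_j, u_j>.
Coefficients: <v, e_1> = -6/sqrt(5), <v, e_2> = -21/sqrt(45).
Square and sum: Σ |<v, e_j>|^2 = 17.
Compute ||v||^2 = v·v = 18.
Deficit = 18 − 17 = 1 ≥ 0, confirming Bessel's inequality. (The deficit equals ||v − Σ <v,e_j> e_j||^2, the squared distance from v to span{e_j}.)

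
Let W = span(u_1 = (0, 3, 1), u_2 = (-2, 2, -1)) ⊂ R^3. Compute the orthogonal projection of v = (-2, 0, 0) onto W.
proj_W(v) = (-16/13, 4/13, -12/13)

Set up U = [u_1 | ... | u_2] ∈ R^(3×2). The projector onto W = col(U) is P = U (U^T U)^(-1) U^T.
Compute U^T U =
  [10, 5]
  [5, 9],
and U^T v = (0, 4).
Solve U^T U · c = U^T v for the coefficients: c = (-4/13, 8/13). The projection is proj_W(v) = U c.
Check: (v - proj_W(v)) · u_1 = 0  (should be 0).
Check: (v - proj_W(v)) · u_2 = 0  (should be 0).
Result: proj_W(v) = (-16/13, 4/13, -12/13).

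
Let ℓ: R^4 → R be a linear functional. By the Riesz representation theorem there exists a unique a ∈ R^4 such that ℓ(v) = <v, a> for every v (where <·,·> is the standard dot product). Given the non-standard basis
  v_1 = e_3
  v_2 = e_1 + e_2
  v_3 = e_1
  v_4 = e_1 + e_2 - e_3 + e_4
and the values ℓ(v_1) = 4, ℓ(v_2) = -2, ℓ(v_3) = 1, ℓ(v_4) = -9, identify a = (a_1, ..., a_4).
a = (1, -3, 4, -3)

Write a = (a_1, ..., a_4) in the standard basis. For each basis vector v_i, ℓ(v_i) = <v_i, a> is a linear equation in the a_j's. Collect the n equations into a matrix system V a = ℓ, where row i of V is v_i (expressed in the standard basis). Since V is invertible (lower-triangular with 1s on the diagonal, up to permutation), solve by back-substitution:
  V =
[[0, 0, 1, 0],
 [1, 1, 0, 0],
 [1, 0, 0, 0],
 [1, 1, -1, 1]]
  V a = (4, -2, 1, -9)
Solving gives a = (1, -3, 4, -3).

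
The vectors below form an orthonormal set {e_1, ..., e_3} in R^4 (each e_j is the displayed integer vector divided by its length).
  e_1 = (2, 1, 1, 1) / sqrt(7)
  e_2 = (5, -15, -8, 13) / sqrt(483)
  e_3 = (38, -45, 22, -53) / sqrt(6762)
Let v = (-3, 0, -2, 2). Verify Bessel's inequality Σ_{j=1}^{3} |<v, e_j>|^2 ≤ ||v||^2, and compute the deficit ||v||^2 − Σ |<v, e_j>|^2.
Σ |<v, e_j>|^2 = 831/49; ||v||^2 = 17; deficit = 2/49

Write each e_j = u_j / sqrt(<u_j, u_j>) where u_j is the displayed integer vector. Then <v, e_j> = <v, u_j> / sqrt(<u_j, u_j>), so |<v, e_j>|^2 = <v, u_j>^2 / <u_j, u_j>.
Coefficients: <v, e_1> = -6/sqrt(7), <v, e_2> = 27/sqrt(483), <v, e_3> = -264/sqrt(6762).
Square and sum: Σ |<v, e_j>|^2 = 831/49.
Compute ||v||^2 = v·v = 17.
Deficit = 17 − 831/49 = 2/49 ≥ 0, confirming Bessel's inequality. (The deficit equals ||v − Σ <v,e_j> e_j||^2, the squared distance from v to span{e_j}.)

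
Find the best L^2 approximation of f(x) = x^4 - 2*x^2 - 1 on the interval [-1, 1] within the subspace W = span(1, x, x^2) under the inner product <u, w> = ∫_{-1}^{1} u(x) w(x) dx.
g(x) = -8*x^2/7 - 38/35

The best approximation g ∈ W is the orthogonal projection of f onto W. Writing g = a_0 + a_1 x + a_2 x^2, the coefficients solve the normal equations G · a = b where
  G_{ij} = <φ_i, φ_j> and b_i = <f, φ_i>, with φ_0 = 1, φ_1 = x, φ_2 = x^2.
G =
  [2, 0, 2/3]
  [0, 2/3, 0]
  [2/3, 0, 2/5],
b = (-44/15, 0, -124/105).
Solving gives a_0 = -38/35, a_1 = 0, a_2 = -8/7, so
  g(x) = -8*x^2/7 - 38/35.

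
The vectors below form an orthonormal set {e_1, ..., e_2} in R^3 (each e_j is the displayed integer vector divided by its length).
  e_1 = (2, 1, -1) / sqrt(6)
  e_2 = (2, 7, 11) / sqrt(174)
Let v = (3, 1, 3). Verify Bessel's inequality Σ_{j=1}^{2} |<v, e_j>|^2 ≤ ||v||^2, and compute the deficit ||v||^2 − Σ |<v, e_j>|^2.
Σ |<v, e_j>|^2 = 430/29; ||v||^2 = 19; deficit = 121/29

Write each e_j = u_j / sqrt(<u_j, u_j>) where u_j is the displayed integer vector. Then <v, e_j> = <v, u_j> / sqrt(<u_j, u_j>), so |<v, e_j>|^2 = <v, u_j>^2 / <u_j, u_j>.
Coefficients: <v, e_1> = 4/sqrt(6), <v, e_2> = 46/sqrt(174).
Square and sum: Σ |<v, e_j>|^2 = 430/29.
Compute ||v||^2 = v·v = 19.
Deficit = 19 − 430/29 = 121/29 ≥ 0, confirming Bessel's inequality. (The deficit equals ||v − Σ <v,e_j> e_j||^2, the squared distance from v to span{e_j}.)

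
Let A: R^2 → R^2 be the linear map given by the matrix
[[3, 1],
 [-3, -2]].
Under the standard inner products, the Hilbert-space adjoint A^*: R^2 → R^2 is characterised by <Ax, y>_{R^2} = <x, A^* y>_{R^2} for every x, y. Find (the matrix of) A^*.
A^* = A^T =
[[3, -3],
 [1, -2]]

For real matrices with standard dot products, the defining identity <Ax, y> = <x, A^* y> gives (Ax)^T y = x^T (A^*) y, i.e. x^T A^T y = x^T (A^*) y. Since this holds for all x, y, we must have A^* = A^T. Therefore
A^* =
[[3, -3],
 [1, -2]].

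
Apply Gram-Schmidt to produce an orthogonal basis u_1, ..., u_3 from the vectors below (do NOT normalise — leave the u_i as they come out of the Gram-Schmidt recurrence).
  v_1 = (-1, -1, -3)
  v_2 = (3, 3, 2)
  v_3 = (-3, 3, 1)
Orthogonal basis:
  u_1 = (-1, -1, -3)
  u_2 = (21/11, 21/11, -14/11)
  u_3 = (-3, 3, 0)

Apply the Gram-Schmidt recurrence
  u_1 = v_1
  u_i = v_i − Σ_{j<i} ((v_i · u_j) / (u_j · u_j)) · u_j.

Step by step this gives:
  u_1 = (-1, -1, -3)
  u_2 = (21/11, 21/11, -14/11)
  u_3 = (-3, 3, 0)

Orthogonality check:
  u_2 · u_1 = 0 (should be 0)
  u_3 · u_1 = 0 (should be 0)
  u_3 · u_2 = 0 (should be 0)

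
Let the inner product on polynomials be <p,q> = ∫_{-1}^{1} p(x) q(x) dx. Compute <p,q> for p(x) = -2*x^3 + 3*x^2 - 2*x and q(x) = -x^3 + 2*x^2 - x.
<p,q> = 124/21

Expand the product: p(x)·q(x) = 2*x^6 - 7*x^5 + 10*x^4 - 7*x^3 + 2*x^2.
∫_{-1}^{1} of each monomial x^k gives [2/(k+1) if k even, 0 if k odd]. Integrating term-by-term (or equivalently evaluating the antiderivative F(x) = 2*x^7/7 - 7*x^6/6 + 2*x^5 - 7*x^4/4 + 2*x^3/3 at the endpoints):
  F(1) − F(−1) = 1/28 − (-493/84) = 124/21.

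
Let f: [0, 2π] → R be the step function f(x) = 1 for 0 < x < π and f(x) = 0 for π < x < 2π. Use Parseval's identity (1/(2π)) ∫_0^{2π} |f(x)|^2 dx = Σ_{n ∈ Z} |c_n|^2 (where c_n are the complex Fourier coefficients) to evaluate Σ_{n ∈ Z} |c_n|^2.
Σ |c_n|^2 = 1/2

Parseval equates the L^2 energy of f (normalised by 1/(2π)) with the ℓ^2 sum of its Fourier coefficients: (1/(2π)) ∫_0^{2π} |f|^2 = Σ |c_n|^2.
Compute the left side: (1/(2π)) [∫_0^π 1^2 dx + ∫_π^{2π} 0^2 dx] = (1/(2π)) · (1π + 0π) = (1 + 0)/2 = 1/2.
So Σ_{n ∈ Z} |c_n|^2 = 1/2.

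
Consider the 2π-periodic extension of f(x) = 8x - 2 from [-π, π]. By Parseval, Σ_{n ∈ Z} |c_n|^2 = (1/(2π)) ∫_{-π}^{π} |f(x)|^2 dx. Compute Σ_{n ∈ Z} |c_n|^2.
Σ |c_n|^2 = 64π^2/3 + 4

Expand and integrate term by term over [-π, π]:
  ∫ (8x)^2 dx = 64·(2π^3/3); ∫ 2·8·(-2)·x dx = 0 (odd integrand); ∫ (-2)^2 dx = 4·2π.
So (1/(2π)) ∫_{-π}^{π} (8x - 2)^2 dx = 64π^2/3 + 4 = 64π^2/3 + 4.
Parseval ⇒ Σ |c_n|^2 = 64π^2/3 + 4.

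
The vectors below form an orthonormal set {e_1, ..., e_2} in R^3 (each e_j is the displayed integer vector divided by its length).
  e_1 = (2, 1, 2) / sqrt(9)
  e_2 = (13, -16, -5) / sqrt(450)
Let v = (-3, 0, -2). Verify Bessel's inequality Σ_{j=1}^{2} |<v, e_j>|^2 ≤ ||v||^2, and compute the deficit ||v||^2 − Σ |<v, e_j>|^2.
Σ |<v, e_j>|^2 = 649/50; ||v||^2 = 13; deficit = 1/50

Write each e_j = u_j / sqrt(<u_j, u_j>) where u_j is the displayed integer vector. Then <v, e_j> = <v, u_j> / sqrt(<u_j, u_j>), so |<v, e_j>|^2 = <v, u_j>^2 / <u_j, u_j>.
Coefficients: <v, e_1> = -10/sqrt(9), <v, e_2> = -29/sqrt(450).
Square and sum: Σ |<v, e_j>|^2 = 649/50.
Compute ||v||^2 = v·v = 13.
Deficit = 13 − 649/50 = 1/50 ≥ 0, confirming Bessel's inequality. (The deficit equals ||v − Σ <v,e_j> e_j||^2, the squared distance from v to span{e_j}.)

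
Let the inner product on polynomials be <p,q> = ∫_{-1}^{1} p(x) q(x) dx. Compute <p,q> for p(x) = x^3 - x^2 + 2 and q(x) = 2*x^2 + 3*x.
<p,q> = 46/15

Expand the product: p(x)·q(x) = 2*x^5 + x^4 - 3*x^3 + 4*x^2 + 6*x.
∫_{-1}^{1} of each monomial x^k gives [2/(k+1) if k even, 0 if k odd]. Integrating term-by-term (or equivalently evaluating the antiderivative F(x) = x^6/3 + x^5/5 - 3*x^4/4 + 4*x^3/3 + 3*x^2 at the endpoints):
  F(1) − F(−1) = 247/60 − (21/20) = 46/15.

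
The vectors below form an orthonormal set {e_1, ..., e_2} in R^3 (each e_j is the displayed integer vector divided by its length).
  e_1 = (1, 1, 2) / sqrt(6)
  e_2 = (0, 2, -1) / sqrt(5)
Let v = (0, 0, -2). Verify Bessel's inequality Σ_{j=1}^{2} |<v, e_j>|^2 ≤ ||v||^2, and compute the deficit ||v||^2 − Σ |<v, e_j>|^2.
Σ |<v, e_j>|^2 = 52/15; ||v||^2 = 4; deficit = 8/15

Write each e_j = u_j / sqrt(<u_j, u_j>) where u_j is the displayed integer vector. Then <v, e_j> = <v, u_j> / sqrt(<u_j, u_j>), so |<v, e_j>|^2 = <v, u_j>^2 / <u_j, u_j>.
Coefficients: <v, e_1> = -4/sqrt(6), <v, e_2> = 2/sqrt(5).
Square and sum: Σ |<v, e_j>|^2 = 52/15.
Compute ||v||^2 = v·v = 4.
Deficit = 4 − 52/15 = 8/15 ≥ 0, confirming Bessel's inequality. (The deficit equals ||v − Σ <v,e_j> e_j||^2, the squared distance from v to span{e_j}.)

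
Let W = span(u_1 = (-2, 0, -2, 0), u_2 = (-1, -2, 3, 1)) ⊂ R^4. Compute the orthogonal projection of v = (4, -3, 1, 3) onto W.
proj_W(v) = (53/26, -6/13, 77/26, 3/13)

Set up U = [u_1 | ... | u_2] ∈ R^(4×2). The projector onto W = col(U) is P = U (U^T U)^(-1) U^T.
Compute U^T U =
  [8, -4]
  [-4, 15],
and U^T v = (-10, 8).
Solve U^T U · c = U^T v for the coefficients: c = (-59/52, 3/13). The projection is proj_W(v) = U c.
Check: (v - proj_W(v)) · u_1 = 0  (should be 0).
Check: (v - proj_W(v)) · u_2 = 0  (should be 0).
Result: proj_W(v) = (53/26, -6/13, 77/26, 3/13).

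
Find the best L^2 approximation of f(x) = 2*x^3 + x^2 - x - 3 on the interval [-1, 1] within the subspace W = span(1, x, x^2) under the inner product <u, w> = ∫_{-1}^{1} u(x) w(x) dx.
g(x) = x^2 + x/5 - 3

The best approximation g ∈ W is the orthogonal projection of f onto W. Writing g = a_0 + a_1 x + a_2 x^2, the coefficients solve the normal equations G · a = b where
  G_{ij} = <φ_i, φ_j> and b_i = <f, φ_i>, with φ_0 = 1, φ_1 = x, φ_2 = x^2.
G =
  [2, 0, 2/3]
  [0, 2/3, 0]
  [2/3, 0, 2/5],
b = (-16/3, 2/15, -8/5).
Solving gives a_0 = -3, a_1 = 1/5, a_2 = 1, so
  g(x) = x^2 + x/5 - 3.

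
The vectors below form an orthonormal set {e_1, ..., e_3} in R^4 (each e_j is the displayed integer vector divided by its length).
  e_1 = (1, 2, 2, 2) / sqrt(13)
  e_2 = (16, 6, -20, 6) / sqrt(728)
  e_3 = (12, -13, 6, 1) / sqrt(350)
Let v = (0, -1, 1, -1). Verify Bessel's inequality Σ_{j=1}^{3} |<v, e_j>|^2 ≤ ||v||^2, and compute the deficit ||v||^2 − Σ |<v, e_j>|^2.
Σ |<v, e_j>|^2 = 66/25; ||v||^2 = 3; deficit = 9/25

Write each e_j = u_j / sqrt(<u_j, u_j>) where u_j is the displayed integer vector. Then <v, e_j> = <v, u_j> / sqrt(<u_j, u_j>), so |<v, e_j>|^2 = <v, u_j>^2 / <u_j, u_j>.
Coefficients: <v, e_1> = -2/sqrt(13), <v, e_2> = -32/sqrt(728), <v, e_3> = 18/sqrt(350).
Square and sum: Σ |<v, e_j>|^2 = 66/25.
Compute ||v||^2 = v·v = 3.
Deficit = 3 − 66/25 = 9/25 ≥ 0, confirming Bessel's inequality. (The deficit equals ||v − Σ <v,e_j> e_j||^2, the squared distance from v to span{e_j}.)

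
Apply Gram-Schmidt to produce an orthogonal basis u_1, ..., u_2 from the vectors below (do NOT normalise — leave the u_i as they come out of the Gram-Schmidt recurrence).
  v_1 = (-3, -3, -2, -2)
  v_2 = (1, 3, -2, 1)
Orthogonal basis:
  u_1 = (-3, -3, -2, -2)
  u_2 = (-2/13, 24/13, -36/13, 3/13)

Apply the Gram-Schmidt recurrence
  u_1 = v_1
  u_i = v_i − Σ_{j<i} ((v_i · u_j) / (u_j · u_j)) · u_j.

Step by step this gives:
  u_1 = (-3, -3, -2, -2)
  u_2 = (-2/13, 24/13, -36/13, 3/13)

Orthogonality check:
  u_2 · u_1 = 0 (should be 0)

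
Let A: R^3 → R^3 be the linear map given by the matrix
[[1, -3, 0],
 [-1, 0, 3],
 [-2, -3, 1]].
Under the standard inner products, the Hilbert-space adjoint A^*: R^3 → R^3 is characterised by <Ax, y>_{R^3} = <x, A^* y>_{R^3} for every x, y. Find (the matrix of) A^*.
A^* = A^T =
[[1, -1, -2],
 [-3, 0, -3],
 [0, 3, 1]]

For real matrices with standard dot products, the defining identity <Ax, y> = <x, A^* y> gives (Ax)^T y = x^T (A^*) y, i.e. x^T A^T y = x^T (A^*) y. Since this holds for all x, y, we must have A^* = A^T. Therefore
A^* =
[[1, -1, -2],
 [-3, 0, -3],
 [0, 3, 1]].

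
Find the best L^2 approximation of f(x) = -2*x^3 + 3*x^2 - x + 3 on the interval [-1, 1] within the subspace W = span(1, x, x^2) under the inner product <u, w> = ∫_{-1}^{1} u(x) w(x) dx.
g(x) = 3*x^2 - 11*x/5 + 3

The best approximation g ∈ W is the orthogonal projection of f onto W. Writing g = a_0 + a_1 x + a_2 x^2, the coefficients solve the normal equations G · a = b where
  G_{ij} = <φ_i, φ_j> and b_i = <f, φ_i>, with φ_0 = 1, φ_1 = x, φ_2 = x^2.
G =
  [2, 0, 2/3]
  [0, 2/3, 0]
  [2/3, 0, 2/5],
b = (8, -22/15, 16/5).
Solving gives a_0 = 3, a_1 = -11/5, a_2 = 3, so
  g(x) = 3*x^2 - 11*x/5 + 3.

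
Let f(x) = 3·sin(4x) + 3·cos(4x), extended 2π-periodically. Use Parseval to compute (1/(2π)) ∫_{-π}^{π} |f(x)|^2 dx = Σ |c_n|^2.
Σ |c_n|^2 = 9

Expand |f|^2 and use orthogonality of {sin(nx), cos(mx)} on [-π, π]:
  ∫_{-π}^{π} sin(nx)^2 dx = π, ∫ cos(mx)^2 dx = π, and cross terms integrate to 0.
So ∫_{-π}^{π} f(x)^2 dx = 3^2 · π + 3^2 · π = (9 + 9)π.
Divide by 2π: (9 + 9)/2 = 9.
By Parseval, this equals Σ |c_n|^2.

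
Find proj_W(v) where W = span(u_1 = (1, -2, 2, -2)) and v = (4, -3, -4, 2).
proj_W(v) = (-2/13, 4/13, -4/13, 4/13)

Set up U = [u_1 | ... | u_1] ∈ R^(4×1). The projector onto W = col(U) is P = U (U^T U)^(-1) U^T.
Compute U^T U =
  [13],
and U^T v = (-2).
Solve U^T U · c = U^T v for the coefficients: c = (-2/13). The projection is proj_W(v) = U c.
Check: (v - proj_W(v)) · u_1 = 0  (should be 0).
Result: proj_W(v) = (-2/13, 4/13, -4/13, 4/13).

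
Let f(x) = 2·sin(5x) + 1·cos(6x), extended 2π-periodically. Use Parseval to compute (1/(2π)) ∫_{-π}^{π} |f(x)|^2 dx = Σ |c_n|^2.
Σ |c_n|^2 = 5/2

Expand |f|^2 and use orthogonality of {sin(nx), cos(mx)} on [-π, π]:
  ∫_{-π}^{π} sin(nx)^2 dx = π, ∫ cos(mx)^2 dx = π, and cross terms integrate to 0.
So ∫_{-π}^{π} f(x)^2 dx = 2^2 · π + 1^2 · π = (4 + 1)π.
Divide by 2π: (4 + 1)/2 = 5/2.
By Parseval, this equals Σ |c_n|^2.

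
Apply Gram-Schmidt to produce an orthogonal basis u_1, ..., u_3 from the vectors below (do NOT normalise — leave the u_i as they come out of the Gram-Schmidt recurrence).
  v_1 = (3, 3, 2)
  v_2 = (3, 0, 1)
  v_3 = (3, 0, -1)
Orthogonal basis:
  u_1 = (3, 3, 2)
  u_2 = (3/2, -3/2, 0)
  u_3 = (6/11, 6/11, -18/11)

Apply the Gram-Schmidt recurrence
  u_1 = v_1
  u_i = v_i − Σ_{j<i} ((v_i · u_j) / (u_j · u_j)) · u_j.

Step by step this gives:
  u_1 = (3, 3, 2)
  u_2 = (3/2, -3/2, 0)
  u_3 = (6/11, 6/11, -18/11)

Orthogonality check:
  u_2 · u_1 = 0 (should be 0)
  u_3 · u_1 = 0 (should be 0)
  u_3 · u_2 = 0 (should be 0)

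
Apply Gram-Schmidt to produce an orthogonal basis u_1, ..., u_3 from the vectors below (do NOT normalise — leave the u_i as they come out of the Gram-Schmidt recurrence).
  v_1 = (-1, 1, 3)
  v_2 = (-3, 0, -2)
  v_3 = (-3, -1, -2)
Orthogonal basis:
  u_1 = (-1, 1, 3)
  u_2 = (-36/11, 3/11, -13/11)
  u_3 = (-11/67, -121/134, 33/134)

Apply the Gram-Schmidt recurrence
  u_1 = v_1
  u_i = v_i − Σ_{j<i} ((v_i · u_j) / (u_j · u_j)) · u_j.

Step by step this gives:
  u_1 = (-1, 1, 3)
  u_2 = (-36/11, 3/11, -13/11)
  u_3 = (-11/67, -121/134, 33/134)

Orthogonality check:
  u_2 · u_1 = 0 (should be 0)
  u_3 · u_1 = 0 (should be 0)
  u_3 · u_2 = 0 (should be 0)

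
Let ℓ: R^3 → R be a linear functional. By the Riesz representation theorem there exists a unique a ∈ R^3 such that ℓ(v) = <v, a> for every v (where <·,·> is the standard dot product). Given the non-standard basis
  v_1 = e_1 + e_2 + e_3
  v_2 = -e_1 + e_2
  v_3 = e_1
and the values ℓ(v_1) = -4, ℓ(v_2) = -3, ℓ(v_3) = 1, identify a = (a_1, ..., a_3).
a = (1, -2, -3)

Write a = (a_1, ..., a_3) in the standard basis. For each basis vector v_i, ℓ(v_i) = <v_i, a> is a linear equation in the a_j's. Collect the n equations into a matrix system V a = ℓ, where row i of V is v_i (expressed in the standard basis). Since V is invertible (lower-triangular with 1s on the diagonal, up to permutation), solve by back-substitution:
  V =
[[1, 1, 1],
 [-1, 1, 0],
 [1, 0, 0]]
  V a = (-4, -3, 1)
Solving gives a = (1, -2, -3).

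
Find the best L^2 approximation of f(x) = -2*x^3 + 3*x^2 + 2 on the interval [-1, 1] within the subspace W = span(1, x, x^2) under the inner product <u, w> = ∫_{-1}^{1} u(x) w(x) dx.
g(x) = 3*x^2 - 6*x/5 + 2

The best approximation g ∈ W is the orthogonal projection of f onto W. Writing g = a_0 + a_1 x + a_2 x^2, the coefficients solve the normal equations G · a = b where
  G_{ij} = <φ_i, φ_j> and b_i = <f, φ_i>, with φ_0 = 1, φ_1 = x, φ_2 = x^2.
G =
  [2, 0, 2/3]
  [0, 2/3, 0]
  [2/3, 0, 2/5],
b = (6, -4/5, 38/15).
Solving gives a_0 = 2, a_1 = -6/5, a_2 = 3, so
  g(x) = 3*x^2 - 6*x/5 + 2.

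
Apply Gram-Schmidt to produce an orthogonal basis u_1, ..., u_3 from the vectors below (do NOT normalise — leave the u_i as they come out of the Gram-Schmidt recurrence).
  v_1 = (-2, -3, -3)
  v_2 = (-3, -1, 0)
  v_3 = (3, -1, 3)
Orthogonal basis:
  u_1 = (-2, -3, -3)
  u_2 = (-24/11, 5/22, 27/22)
  u_3 = (117/139, -351/139, 273/139)

Apply the Gram-Schmidt recurrence
  u_1 = v_1
  u_i = v_i − Σ_{j<i} ((v_i · u_j) / (u_j · u_j)) · u_j.

Step by step this gives:
  u_1 = (-2, -3, -3)
  u_2 = (-24/11, 5/22, 27/22)
  u_3 = (117/139, -351/139, 273/139)

Orthogonality check:
  u_2 · u_1 = 0 (should be 0)
  u_3 · u_1 = 0 (should be 0)
  u_3 · u_2 = 0 (should be 0)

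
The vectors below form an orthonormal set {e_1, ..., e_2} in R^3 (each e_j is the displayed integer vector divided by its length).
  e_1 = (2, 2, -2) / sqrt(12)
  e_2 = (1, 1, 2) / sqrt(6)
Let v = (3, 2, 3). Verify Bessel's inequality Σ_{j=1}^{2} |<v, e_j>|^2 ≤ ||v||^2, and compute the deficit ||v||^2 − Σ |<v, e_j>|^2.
Σ |<v, e_j>|^2 = 43/2; ||v||^2 = 22; deficit = 1/2

Write each e_j = u_j / sqrt(<u_j, u_j>) where u_j is the displayed integer vector. Then <v, e_j> = <v, u_j> / sqrt(<u_j, u_j>), so |<v, e_j>|^2 = <v, u_j>^2 / <u_j, u_j>.
Coefficients: <v, e_1> = 4/sqrt(12), <v, e_2> = 11/sqrt(6).
Square and sum: Σ |<v, e_j>|^2 = 43/2.
Compute ||v||^2 = v·v = 22.
Deficit = 22 − 43/2 = 1/2 ≥ 0, confirming Bessel's inequality. (The deficit equals ||v − Σ <v,e_j> e_j||^2, the squared distance from v to span{e_j}.)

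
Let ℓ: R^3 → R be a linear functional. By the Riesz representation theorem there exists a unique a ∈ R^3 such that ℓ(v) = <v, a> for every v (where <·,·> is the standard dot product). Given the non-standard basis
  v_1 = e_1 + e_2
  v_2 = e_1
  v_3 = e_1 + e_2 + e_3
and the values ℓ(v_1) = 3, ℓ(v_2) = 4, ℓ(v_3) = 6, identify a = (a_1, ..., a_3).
a = (4, -1, 3)

Write a = (a_1, ..., a_3) in the standard basis. For each basis vector v_i, ℓ(v_i) = <v_i, a> is a linear equation in the a_j's. Collect the n equations into a matrix system V a = ℓ, where row i of V is v_i (expressed in the standard basis). Since V is invertible (lower-triangular with 1s on the diagonal, up to permutation), solve by back-substitution:
  V =
[[1, 1, 0],
 [1, 0, 0],
 [1, 1, 1]]
  V a = (3, 4, 6)
Solving gives a = (4, -1, 3).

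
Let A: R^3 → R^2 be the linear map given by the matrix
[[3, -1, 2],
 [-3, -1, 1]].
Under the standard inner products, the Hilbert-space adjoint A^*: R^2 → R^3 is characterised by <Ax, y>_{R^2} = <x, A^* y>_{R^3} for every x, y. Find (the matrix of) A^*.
A^* = A^T =
[[3, -3],
 [-1, -1],
 [2, 1]]

For real matrices with standard dot products, the defining identity <Ax, y> = <x, A^* y> gives (Ax)^T y = x^T (A^*) y, i.e. x^T A^T y = x^T (A^*) y. Since this holds for all x, y, we must have A^* = A^T. Therefore
A^* =
[[3, -3],
 [-1, -1],
 [2, 1]].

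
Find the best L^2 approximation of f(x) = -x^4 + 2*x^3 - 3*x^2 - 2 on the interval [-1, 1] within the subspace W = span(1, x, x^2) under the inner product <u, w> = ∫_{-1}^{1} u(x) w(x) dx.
g(x) = -27*x^2/7 + 6*x/5 - 67/35

The best approximation g ∈ W is the orthogonal projection of f onto W. Writing g = a_0 + a_1 x + a_2 x^2, the coefficients solve the normal equations G · a = b where
  G_{ij} = <φ_i, φ_j> and b_i = <f, φ_i>, with φ_0 = 1, φ_1 = x, φ_2 = x^2.
G =
  [2, 0, 2/3]
  [0, 2/3, 0]
  [2/3, 0, 2/5],
b = (-32/5, 4/5, -296/105).
Solving gives a_0 = -67/35, a_1 = 6/5, a_2 = -27/7, so
  g(x) = -27*x^2/7 + 6*x/5 - 67/35.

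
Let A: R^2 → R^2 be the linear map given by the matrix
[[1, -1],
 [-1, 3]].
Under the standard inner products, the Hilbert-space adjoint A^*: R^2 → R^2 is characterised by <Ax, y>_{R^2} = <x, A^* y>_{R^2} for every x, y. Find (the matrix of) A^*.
A^* = A^T =
[[1, -1],
 [-1, 3]]

For real matrices with standard dot products, the defining identity <Ax, y> = <x, A^* y> gives (Ax)^T y = x^T (A^*) y, i.e. x^T A^T y = x^T (A^*) y. Since this holds for all x, y, we must have A^* = A^T. Therefore
A^* =
[[1, -1],
 [-1, 3]].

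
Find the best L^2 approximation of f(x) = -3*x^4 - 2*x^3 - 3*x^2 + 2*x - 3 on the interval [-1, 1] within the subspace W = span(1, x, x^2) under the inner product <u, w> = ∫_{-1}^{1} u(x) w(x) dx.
g(x) = -39*x^2/7 + 4*x/5 - 96/35

The best approximation g ∈ W is the orthogonal projection of f onto W. Writing g = a_0 + a_1 x + a_2 x^2, the coefficients solve the normal equations G · a = b where
  G_{ij} = <φ_i, φ_j> and b_i = <f, φ_i>, with φ_0 = 1, φ_1 = x, φ_2 = x^2.
G =
  [2, 0, 2/3]
  [0, 2/3, 0]
  [2/3, 0, 2/5],
b = (-46/5, 8/15, -142/35).
Solving gives a_0 = -96/35, a_1 = 4/5, a_2 = -39/7, so
  g(x) = -39*x^2/7 + 4*x/5 - 96/35.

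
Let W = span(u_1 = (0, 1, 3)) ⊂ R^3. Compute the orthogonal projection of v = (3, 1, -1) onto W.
proj_W(v) = (0, -1/5, -3/5)

Set up U = [u_1 | ... | u_1] ∈ R^(3×1). The projector onto W = col(U) is P = U (U^T U)^(-1) U^T.
Compute U^T U =
  [10],
and U^T v = (-2).
Solve U^T U · c = U^T v for the coefficients: c = (-1/5). The projection is proj_W(v) = U c.
Check: (v - proj_W(v)) · u_1 = 0  (should be 0).
Result: proj_W(v) = (0, -1/5, -3/5).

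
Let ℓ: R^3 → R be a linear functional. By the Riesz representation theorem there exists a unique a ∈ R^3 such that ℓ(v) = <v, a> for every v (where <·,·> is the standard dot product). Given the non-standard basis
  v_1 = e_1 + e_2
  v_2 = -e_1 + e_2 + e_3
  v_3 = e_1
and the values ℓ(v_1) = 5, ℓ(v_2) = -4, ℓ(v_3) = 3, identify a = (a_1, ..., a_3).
a = (3, 2, -3)

Write a = (a_1, ..., a_3) in the standard basis. For each basis vector v_i, ℓ(v_i) = <v_i, a> is a linear equation in the a_j's. Collect the n equations into a matrix system V a = ℓ, where row i of V is v_i (expressed in the standard basis). Since V is invertible (lower-triangular with 1s on the diagonal, up to permutation), solve by back-substitution:
  V =
[[1, 1, 0],
 [-1, 1, 1],
 [1, 0, 0]]
  V a = (5, -4, 3)
Solving gives a = (3, 2, -3).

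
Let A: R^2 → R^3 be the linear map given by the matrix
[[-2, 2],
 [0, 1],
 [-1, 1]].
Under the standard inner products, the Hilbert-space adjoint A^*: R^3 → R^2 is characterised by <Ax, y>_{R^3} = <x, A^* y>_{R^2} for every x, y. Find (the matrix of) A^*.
A^* = A^T =
[[-2, 0, -1],
 [2, 1, 1]]

For real matrices with standard dot products, the defining identity <Ax, y> = <x, A^* y> gives (Ax)^T y = x^T (A^*) y, i.e. x^T A^T y = x^T (A^*) y. Since this holds for all x, y, we must have A^* = A^T. Therefore
A^* =
[[-2, 0, -1],
 [2, 1, 1]].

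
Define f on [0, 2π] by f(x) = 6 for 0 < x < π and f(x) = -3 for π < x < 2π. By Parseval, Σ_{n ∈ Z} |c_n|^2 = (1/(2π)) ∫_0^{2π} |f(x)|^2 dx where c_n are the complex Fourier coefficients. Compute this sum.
Σ |c_n|^2 = 45/2

Parseval equates the L^2 energy of f (normalised by 1/(2π)) with the ℓ^2 sum of its Fourier coefficients: (1/(2π)) ∫_0^{2π} |f|^2 = Σ |c_n|^2.
Compute the left side: (1/(2π)) [∫_0^π 6^2 dx + ∫_π^{2π} (-3)^2 dx] = (1/(2π)) · (36π + 9π) = (36 + 9)/2 = 45/2.
So Σ_{n ∈ Z} |c_n|^2 = 45/2.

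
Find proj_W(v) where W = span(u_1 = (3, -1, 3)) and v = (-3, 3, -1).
proj_W(v) = (-45/19, 15/19, -45/19)

Set up U = [u_1 | ... | u_1] ∈ R^(3×1). The projector onto W = col(U) is P = U (U^T U)^(-1) U^T.
Compute U^T U =
  [19],
and U^T v = (-15).
Solve U^T U · c = U^T v for the coefficients: c = (-15/19). The projection is proj_W(v) = U c.
Check: (v - proj_W(v)) · u_1 = 0  (should be 0).
Result: proj_W(v) = (-45/19, 15/19, -45/19).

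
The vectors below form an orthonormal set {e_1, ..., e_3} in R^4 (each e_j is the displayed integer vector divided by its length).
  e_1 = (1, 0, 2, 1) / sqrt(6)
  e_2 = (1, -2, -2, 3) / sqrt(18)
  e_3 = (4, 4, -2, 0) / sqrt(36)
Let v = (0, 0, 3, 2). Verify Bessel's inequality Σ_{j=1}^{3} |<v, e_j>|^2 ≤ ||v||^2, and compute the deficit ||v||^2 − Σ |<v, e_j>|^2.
Σ |<v, e_j>|^2 = 35/3; ||v||^2 = 13; deficit = 4/3

Write each e_j = u_j / sqrt(<u_j, u_j>) where u_j is the displayed integer vector. Then <v, e_j> = <v, u_j> / sqrt(<u_j, u_j>), so |<v, e_j>|^2 = <v, u_j>^2 / <u_j, u_j>.
Coefficients: <v, e_1> = 8/sqrt(6), <v, e_2> = 0/sqrt(18), <v, e_3> = -6/sqrt(36).
Square and sum: Σ |<v, e_j>|^2 = 35/3.
Compute ||v||^2 = v·v = 13.
Deficit = 13 − 35/3 = 4/3 ≥ 0, confirming Bessel's inequality. (The deficit equals ||v − Σ <v,e_j> e_j||^2, the squared distance from v to span{e_j}.)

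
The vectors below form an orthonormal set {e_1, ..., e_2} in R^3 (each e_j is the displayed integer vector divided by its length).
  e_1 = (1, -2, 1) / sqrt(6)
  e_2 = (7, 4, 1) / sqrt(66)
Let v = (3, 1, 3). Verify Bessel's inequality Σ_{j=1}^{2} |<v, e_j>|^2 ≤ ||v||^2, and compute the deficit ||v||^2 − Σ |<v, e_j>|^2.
Σ |<v, e_j>|^2 = 160/11; ||v||^2 = 19; deficit = 49/11

Write each e_j = u_j / sqrt(<u_j, u_j>) where u_j is the displayed integer vector. Then <v, e_j> = <v, u_j> / sqrt(<u_j, u_j>), so |<v, e_j>|^2 = <v, u_j>^2 / <u_j, u_j>.
Coefficients: <v, e_1> = 4/sqrt(6), <v, e_2> = 28/sqrt(66).
Square and sum: Σ |<v, e_j>|^2 = 160/11.
Compute ||v||^2 = v·v = 19.
Deficit = 19 − 160/11 = 49/11 ≥ 0, confirming Bessel's inequality. (The deficit equals ||v − Σ <v,e_j> e_j||^2, the squared distance from v to span{e_j}.)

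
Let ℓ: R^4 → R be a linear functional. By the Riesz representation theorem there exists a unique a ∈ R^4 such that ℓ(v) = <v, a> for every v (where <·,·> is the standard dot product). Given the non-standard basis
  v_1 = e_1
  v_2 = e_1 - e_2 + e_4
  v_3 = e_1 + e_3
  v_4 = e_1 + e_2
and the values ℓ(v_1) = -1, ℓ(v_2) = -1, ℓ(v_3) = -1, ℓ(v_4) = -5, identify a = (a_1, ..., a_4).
a = (-1, -4, 0, -4)

Write a = (a_1, ..., a_4) in the standard basis. For each basis vector v_i, ℓ(v_i) = <v_i, a> is a linear equation in the a_j's. Collect the n equations into a matrix system V a = ℓ, where row i of V is v_i (expressed in the standard basis). Since V is invertible (lower-triangular with 1s on the diagonal, up to permutation), solve by back-substitution:
  V =
[[1, 0, 0, 0],
 [1, -1, 0, 1],
 [1, 0, 1, 0],
 [1, 1, 0, 0]]
  V a = (-1, -1, -1, -5)
Solving gives a = (-1, -4, 0, -4).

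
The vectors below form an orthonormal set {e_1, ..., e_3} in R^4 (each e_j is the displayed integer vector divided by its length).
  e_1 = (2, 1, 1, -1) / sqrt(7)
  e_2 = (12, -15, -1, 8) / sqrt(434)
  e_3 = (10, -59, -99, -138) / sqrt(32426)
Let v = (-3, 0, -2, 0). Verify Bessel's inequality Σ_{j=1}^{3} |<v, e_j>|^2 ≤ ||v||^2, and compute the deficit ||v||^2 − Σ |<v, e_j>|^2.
Σ |<v, e_j>|^2 = 6630/523; ||v||^2 = 13; deficit = 169/523

Write each e_j = u_j / sqrt(<u_j, u_j>) where u_j is the displayed integer vector. Then <v, e_j> = <v, u_j> / sqrt(<u_j, u_j>), so |<v, e_j>|^2 = <v, u_j>^2 / <u_j, u_j>.
Coefficients: <v, e_1> = -8/sqrt(7), <v, e_2> = -34/sqrt(434), <v, e_3> = 168/sqrt(32426).
Square and sum: Σ |<v, e_j>|^2 = 6630/523.
Compute ||v||^2 = v·v = 13.
Deficit = 13 − 6630/523 = 169/523 ≥ 0, confirming Bessel's inequality. (The deficit equals ||v − Σ <v,e_j> e_j||^2, the squared distance from v to span{e_j}.)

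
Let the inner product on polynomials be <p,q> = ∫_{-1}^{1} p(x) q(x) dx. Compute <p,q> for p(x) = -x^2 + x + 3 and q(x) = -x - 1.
<p,q> = -6

Expand the product: p(x)·q(x) = x^3 - 4*x - 3.
∫_{-1}^{1} of each monomial x^k gives [2/(k+1) if k even, 0 if k odd]. Integrating term-by-term (or equivalently evaluating the antiderivative F(x) = x^4/4 - 2*x^2 - 3*x at the endpoints):
  F(1) − F(−1) = -19/4 − (5/4) = -6.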